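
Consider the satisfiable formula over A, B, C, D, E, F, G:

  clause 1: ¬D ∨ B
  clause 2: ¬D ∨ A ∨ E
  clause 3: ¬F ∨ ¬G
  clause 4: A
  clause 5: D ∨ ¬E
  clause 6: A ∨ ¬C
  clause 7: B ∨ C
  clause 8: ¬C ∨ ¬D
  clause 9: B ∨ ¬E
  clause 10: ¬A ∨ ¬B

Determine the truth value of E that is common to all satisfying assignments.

False

Suppose E = True.
(A) alone gives A = True.
(D) alone gives D = True.
(B) alone gives B = True.
But (¬B) is also a unit clause — contradiction.
So every satisfying assignment has E = False.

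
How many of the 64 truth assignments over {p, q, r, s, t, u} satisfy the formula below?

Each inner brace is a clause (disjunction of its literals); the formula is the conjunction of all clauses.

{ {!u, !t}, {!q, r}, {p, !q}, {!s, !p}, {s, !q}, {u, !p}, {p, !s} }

8

There are 2^6 = 64 truth assignments over (p, q, r, s, t, u).
Split on r. With r = true, the clauses containing r are satisfied and !r drops from the rest; 4 of the 2^5 = 32 assignments to the other variables satisfy what remains.
With r = false, by the same count on the reduced clause set, 4 assignments work.
Total: 4 + 4 = 8.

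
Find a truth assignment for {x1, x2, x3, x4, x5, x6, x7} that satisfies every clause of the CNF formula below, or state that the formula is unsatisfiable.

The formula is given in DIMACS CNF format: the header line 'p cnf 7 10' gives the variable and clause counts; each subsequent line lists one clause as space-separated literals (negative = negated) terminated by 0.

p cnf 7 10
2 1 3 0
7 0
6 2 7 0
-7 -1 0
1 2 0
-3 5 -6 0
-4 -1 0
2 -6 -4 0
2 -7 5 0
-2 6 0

x1=False; x2=True; x3=False; x4=False; x5=False; x6=True; x7=True

The clause (x7) is unit, so x7 = True.
The clause (¬x1) is unit, so x1 = False.
The clause (x2) is unit, so x2 = True.
The clause (x6) is unit, so x6 = True.
Suppose x3 = False.
All clauses hold; x4, x5 can take either value.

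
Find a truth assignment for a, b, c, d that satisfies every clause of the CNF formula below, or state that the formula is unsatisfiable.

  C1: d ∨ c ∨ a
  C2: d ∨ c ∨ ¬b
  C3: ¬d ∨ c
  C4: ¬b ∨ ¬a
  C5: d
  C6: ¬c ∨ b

a: False, b: True, c: True, d: True

From the singleton clause (d), d = True.
From the singleton clause (c), c = True.
From the singleton clause (b), b = True.
From the singleton clause (¬a), a = False.
Every clause now holds.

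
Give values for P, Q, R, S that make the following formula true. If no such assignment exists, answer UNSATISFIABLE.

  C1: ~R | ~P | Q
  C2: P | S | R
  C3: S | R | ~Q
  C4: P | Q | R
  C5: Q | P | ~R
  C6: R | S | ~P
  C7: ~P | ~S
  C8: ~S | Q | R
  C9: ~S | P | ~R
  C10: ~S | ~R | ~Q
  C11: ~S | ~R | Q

Try P = 0.
Try S = 0.
From the singleton clause (R), R = 1.
From the singleton clause (Q), Q = 1.
Every clause now holds.

P ↦ 0, Q ↦ 1, R ↦ 1, S ↦ 0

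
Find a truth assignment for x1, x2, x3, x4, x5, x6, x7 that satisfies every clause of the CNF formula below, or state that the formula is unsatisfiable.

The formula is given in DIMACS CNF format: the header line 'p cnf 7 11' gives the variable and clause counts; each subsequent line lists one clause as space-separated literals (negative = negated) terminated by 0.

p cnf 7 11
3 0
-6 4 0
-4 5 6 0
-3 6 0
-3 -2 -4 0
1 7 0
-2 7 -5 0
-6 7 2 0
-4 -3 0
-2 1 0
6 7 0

UNSATISFIABLE

The clause (x3) is unit, so x3 = True.
The clause (x6) is unit, so x6 = True.
The clause (x4) is unit, so x4 = True.
That conflicts with the unit clause (¬x4).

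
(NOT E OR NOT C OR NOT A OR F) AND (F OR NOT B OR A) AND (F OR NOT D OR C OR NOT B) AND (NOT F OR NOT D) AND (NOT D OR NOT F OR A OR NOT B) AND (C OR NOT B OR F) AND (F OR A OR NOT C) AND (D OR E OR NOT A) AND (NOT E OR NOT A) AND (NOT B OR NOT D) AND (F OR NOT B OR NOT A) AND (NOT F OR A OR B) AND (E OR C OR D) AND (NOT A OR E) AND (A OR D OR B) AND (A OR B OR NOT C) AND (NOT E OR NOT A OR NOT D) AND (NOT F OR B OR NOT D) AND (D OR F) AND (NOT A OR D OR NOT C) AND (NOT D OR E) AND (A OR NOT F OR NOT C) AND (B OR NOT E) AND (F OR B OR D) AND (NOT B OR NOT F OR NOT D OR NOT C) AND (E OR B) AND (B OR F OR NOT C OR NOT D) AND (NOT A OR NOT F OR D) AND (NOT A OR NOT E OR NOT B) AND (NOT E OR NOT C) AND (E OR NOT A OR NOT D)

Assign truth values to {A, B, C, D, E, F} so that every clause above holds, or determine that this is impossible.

Branch on F: set F = true.
From the singleton clause (NOT D), D = false.
From the singleton clause (NOT A), A = false.
From the singleton clause (B), B = true.
From the singleton clause (NOT C), C = false.
From the singleton clause (E), E = true.
Every clause now holds.

A=false,  B=true,  C=false,  D=false,  E=true,  F=true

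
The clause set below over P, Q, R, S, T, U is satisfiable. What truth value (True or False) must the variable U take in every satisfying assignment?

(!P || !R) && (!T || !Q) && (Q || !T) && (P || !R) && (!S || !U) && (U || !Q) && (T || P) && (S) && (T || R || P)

Suppose U = true.
The clause (!S) is unit, so S = false.
That conflicts with the unit clause (S).
So every satisfying assignment has U = False.

False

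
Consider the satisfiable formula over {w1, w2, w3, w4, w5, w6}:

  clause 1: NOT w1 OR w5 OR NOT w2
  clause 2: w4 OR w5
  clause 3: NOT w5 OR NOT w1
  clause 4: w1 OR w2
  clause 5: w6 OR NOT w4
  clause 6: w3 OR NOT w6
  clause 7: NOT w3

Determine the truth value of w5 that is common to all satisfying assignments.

Suppose w5 = false.
The clause (w4) is unit, so w4 = true.
The clause (w6) is unit, so w6 = true.
The clause (w3) is unit, so w3 = true.
That conflicts with the unit clause (NOT w3).
So every satisfying assignment has w5 = True.

True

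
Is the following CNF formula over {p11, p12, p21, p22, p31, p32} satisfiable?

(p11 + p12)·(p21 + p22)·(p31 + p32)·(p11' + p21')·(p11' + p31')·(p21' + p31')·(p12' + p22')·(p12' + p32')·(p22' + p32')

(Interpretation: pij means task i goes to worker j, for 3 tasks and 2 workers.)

Unsatisfiable

Try p11 = 1.
From the singleton clause (p21'), p21 = 0.
From the singleton clause (p22), p22 = 1.
From the singleton clause (p31'), p31 = 0.
From the singleton clause (p32), p32 = 1.
But (p32') is also a unit clause — contradiction.
Undo p11 and try p11 = 0.
From the singleton clause (p12), p12 = 1.
From the singleton clause (p22'), p22 = 0.
From the singleton clause (p21), p21 = 1.
From the singleton clause (p31'), p31 = 0.
From the singleton clause (p32), p32 = 1.
But (p32') is also a unit clause — contradiction.
Both values of p11 lead to a conflict.
No assignment satisfies every clause.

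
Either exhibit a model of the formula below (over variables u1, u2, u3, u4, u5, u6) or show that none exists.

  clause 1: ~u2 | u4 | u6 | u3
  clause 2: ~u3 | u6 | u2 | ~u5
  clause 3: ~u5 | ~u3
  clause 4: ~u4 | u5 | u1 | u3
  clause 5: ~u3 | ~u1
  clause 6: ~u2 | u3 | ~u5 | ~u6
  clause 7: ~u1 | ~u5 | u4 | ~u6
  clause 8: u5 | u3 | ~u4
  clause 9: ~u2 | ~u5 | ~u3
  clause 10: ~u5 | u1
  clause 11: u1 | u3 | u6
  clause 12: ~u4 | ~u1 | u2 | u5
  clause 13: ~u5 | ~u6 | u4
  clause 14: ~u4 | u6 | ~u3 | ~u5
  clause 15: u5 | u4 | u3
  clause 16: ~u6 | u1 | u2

Suppose u5 = 1.
Unit clause (~u3) forces u3 = 0.
Unit clause (u1) forces u1 = 1.
Suppose u2 = 0.
Suppose u4 = 1.
No clause remains; u6 is free.

u1 ↦ 1, u2 ↦ 0, u3 ↦ 0, u4 ↦ 1, u5 ↦ 1, u6 ↦ 0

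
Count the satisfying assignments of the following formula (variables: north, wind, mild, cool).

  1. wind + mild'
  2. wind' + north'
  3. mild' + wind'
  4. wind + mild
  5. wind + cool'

There are 2^4 = 16 truth assignments over (north, wind, mild, cool).
Split on mild. With mild = 1, the clauses containing mild are satisfied and mild' drops from the rest; 0 of the 2^3 = 8 assignments to the other variables satisfy what remains.
With mild = 0, by the same count on the reduced clause set, 2 assignments work.
(One model: north=F, wind=T, mild=F, cool=F.)
Total: 0 + 2 = 2.

2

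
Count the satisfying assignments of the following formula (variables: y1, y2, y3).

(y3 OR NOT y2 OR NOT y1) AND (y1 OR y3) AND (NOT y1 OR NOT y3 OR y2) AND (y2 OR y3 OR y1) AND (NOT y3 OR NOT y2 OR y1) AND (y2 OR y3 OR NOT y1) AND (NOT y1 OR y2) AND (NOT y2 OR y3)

2

There are 2^3 = 8 truth assignments over (y1, y2, y3).
Split on y1. With y1 = true, the clauses containing y1 are satisfied and NOT y1 drops from the rest; 1 of the 2^2 = 4 assignments to the other variables satisfy what remains.
With y1 = false, by the same count on the reduced clause set, 1 assignment works.
(One model: y1=F, y2=F, y3=T.)
Total: 1 + 1 = 2.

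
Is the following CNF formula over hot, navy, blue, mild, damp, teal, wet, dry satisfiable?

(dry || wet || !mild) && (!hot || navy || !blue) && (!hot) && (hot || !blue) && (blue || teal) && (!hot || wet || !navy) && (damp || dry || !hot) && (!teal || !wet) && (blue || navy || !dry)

From the singleton clause (!hot), hot = false.
From the singleton clause (!blue), blue = false.
From the singleton clause (teal), teal = true.
From the singleton clause (!wet), wet = false.
Case dry = false:
From the singleton clause (!mild), mild = false.
All clauses hold; navy, damp can take either value.
A satisfying assignment: hot: false, navy: false, blue: false, mild: false, damp: true, teal: true, wet: false, dry: false.

Satisfiable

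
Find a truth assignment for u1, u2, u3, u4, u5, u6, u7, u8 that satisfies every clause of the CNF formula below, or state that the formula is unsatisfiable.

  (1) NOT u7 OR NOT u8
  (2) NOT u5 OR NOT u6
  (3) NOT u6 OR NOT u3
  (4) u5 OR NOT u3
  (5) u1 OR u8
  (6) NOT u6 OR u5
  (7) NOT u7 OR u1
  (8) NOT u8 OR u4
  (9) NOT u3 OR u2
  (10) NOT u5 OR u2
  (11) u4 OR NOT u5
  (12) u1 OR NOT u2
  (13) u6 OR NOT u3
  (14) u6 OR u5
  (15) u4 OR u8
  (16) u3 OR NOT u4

UNSATISFIABLE

Suppose u7 = false.
Suppose u5 = false.
From the singleton clause (NOT u3), u3 = false.
From the singleton clause (NOT u6), u6 = false.
That conflicts with the unit clause (u6).
Backtrack on u5: now try u5 = true.
From the singleton clause (NOT u6), u6 = false.
From the singleton clause (u2), u2 = true.
From the singleton clause (u4), u4 = true.
From the singleton clause (u1), u1 = true.
From the singleton clause (NOT u3), u3 = false.
That conflicts with the unit clause (u3).
Neither u5 = true nor u5 = false works.
Backtrack on u7: now try u7 = true.
From the singleton clause (NOT u8), u8 = false.
From the singleton clause (u1), u1 = true.
From the singleton clause (u4), u4 = true.
From the singleton clause (u3), u3 = true.
From the singleton clause (NOT u6), u6 = false.
That conflicts with the unit clause (u6).
Neither u7 = true nor u7 = false works.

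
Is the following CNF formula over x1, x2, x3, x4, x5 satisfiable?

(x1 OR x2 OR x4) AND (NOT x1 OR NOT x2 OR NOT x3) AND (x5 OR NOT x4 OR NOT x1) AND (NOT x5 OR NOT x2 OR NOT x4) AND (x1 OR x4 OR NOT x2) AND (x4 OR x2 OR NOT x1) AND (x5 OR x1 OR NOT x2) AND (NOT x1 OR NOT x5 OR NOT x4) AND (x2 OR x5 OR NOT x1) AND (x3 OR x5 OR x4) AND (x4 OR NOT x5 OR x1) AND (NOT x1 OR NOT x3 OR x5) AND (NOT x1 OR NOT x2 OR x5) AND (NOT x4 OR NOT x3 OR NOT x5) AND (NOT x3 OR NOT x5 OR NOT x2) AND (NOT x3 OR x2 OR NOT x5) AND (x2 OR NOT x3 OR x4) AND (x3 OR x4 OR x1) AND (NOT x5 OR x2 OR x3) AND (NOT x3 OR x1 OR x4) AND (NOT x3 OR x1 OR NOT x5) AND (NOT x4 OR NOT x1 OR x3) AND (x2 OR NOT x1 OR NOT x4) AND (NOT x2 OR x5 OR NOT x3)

Yes

Suppose x1 = false.
Suppose x2 = false.
(x4) alone gives x4 = true.
Suppose x3 = false.
(NOT x5) alone gives x5 = false.
This assignment satisfies each clause.
A satisfying assignment: x1: false,  x2: false,  x3: false,  x4: true,  x5: false.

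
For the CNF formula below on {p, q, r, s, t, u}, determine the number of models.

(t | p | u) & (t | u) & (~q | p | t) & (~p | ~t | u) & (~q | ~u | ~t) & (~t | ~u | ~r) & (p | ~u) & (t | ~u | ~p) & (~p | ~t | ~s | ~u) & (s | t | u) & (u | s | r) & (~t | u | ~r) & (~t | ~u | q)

2

There are 2^6 = 64 truth assignments over (p, q, r, s, t, u).
Split on q. With q = 1, the clauses containing q are satisfied and ~q drops from the rest; 1 of the 2^5 = 32 assignments to the other variables satisfy what remains.
With q = 0, by the same count on the reduced clause set, 1 assignment works.
Total: 1 + 1 = 2.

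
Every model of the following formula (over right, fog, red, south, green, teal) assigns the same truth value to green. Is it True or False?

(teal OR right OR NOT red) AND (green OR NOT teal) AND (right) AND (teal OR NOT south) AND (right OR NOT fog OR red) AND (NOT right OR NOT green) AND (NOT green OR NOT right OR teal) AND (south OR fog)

False

Suppose green = true.
(right) alone gives right = true.
But (NOT right) is also a unit clause — contradiction.
So every satisfying assignment has green = False.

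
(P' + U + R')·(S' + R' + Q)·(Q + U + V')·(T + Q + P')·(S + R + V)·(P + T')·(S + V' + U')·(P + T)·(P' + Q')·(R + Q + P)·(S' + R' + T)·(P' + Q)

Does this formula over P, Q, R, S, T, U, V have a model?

Try P = 1.
The clause (Q') is unit, so Q = 0.
Now (Q) is unsatisfied and unit — conflict.
That branch fails; take P = 0 instead.
The clause (T') is unit, so T = 0.
Now (T) is unsatisfied and unit — conflict.
Either choice for P ends in contradiction.
No assignment satisfies every clause.

No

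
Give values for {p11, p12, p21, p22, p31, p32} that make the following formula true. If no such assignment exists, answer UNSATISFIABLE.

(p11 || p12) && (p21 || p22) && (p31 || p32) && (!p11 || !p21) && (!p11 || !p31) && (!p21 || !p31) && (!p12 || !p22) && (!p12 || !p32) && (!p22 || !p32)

Branch on p11: set p11 = true.
Unit clause (!p21) forces p21 = false.
Unit clause (p22) forces p22 = true.
Unit clause (!p31) forces p31 = false.
Unit clause (p32) forces p32 = true.
But (!p32) is also a unit clause — contradiction.
Backtrack on p11: now try p11 = false.
Unit clause (p12) forces p12 = true.
Unit clause (!p22) forces p22 = false.
Unit clause (p21) forces p21 = true.
Unit clause (!p31) forces p31 = false.
Unit clause (p32) forces p32 = true.
But (!p32) is also a unit clause — contradiction.
Both values of p11 lead to a conflict.

UNSATISFIABLE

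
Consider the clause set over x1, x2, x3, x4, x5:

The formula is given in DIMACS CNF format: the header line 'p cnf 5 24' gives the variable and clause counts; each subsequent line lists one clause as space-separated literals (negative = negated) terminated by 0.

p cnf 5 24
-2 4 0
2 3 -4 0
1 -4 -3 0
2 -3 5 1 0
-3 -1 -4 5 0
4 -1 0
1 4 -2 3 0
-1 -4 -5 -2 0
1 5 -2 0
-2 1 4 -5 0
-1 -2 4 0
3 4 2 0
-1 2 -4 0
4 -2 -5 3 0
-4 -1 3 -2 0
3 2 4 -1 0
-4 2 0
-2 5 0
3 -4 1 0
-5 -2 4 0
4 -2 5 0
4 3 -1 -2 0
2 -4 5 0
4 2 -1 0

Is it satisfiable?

Yes, satisfiable

Try x2 = False.
From the singleton clause (¬x4), x4 = False.
From the singleton clause (¬x1), x1 = False.
From the singleton clause (x3), x3 = True.
From the singleton clause (x5), x5 = True.
This assignment satisfies each clause.
A satisfying assignment: x1=False, x2=False, x3=True, x4=False, x5=True.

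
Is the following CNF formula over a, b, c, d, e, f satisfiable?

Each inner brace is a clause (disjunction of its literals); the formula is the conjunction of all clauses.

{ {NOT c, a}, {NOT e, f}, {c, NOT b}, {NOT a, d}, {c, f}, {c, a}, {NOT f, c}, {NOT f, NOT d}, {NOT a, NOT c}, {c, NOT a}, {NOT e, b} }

Try c = false.
Unit clause (NOT b) forces b = false.
Unit clause (f) forces f = true.
That conflicts with the unit clause (NOT f).
So c must be the other value — set c = true.
Unit clause (a) forces a = true.
That conflicts with the unit clause (NOT a).
Neither c = true nor c = false works.
No assignment satisfies every clause.

Unsatisfiable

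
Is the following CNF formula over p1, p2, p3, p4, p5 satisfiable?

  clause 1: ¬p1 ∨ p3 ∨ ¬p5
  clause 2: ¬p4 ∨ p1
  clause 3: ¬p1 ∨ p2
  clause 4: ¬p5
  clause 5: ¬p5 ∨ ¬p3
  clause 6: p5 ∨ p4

The clause (¬p5) is unit, so p5 = False.
The clause (p4) is unit, so p4 = True.
The clause (p1) is unit, so p1 = True.
The clause (p2) is unit, so p2 = True.
All clauses hold; p3 can take either value.
A satisfying assignment: p1=True; p2=True; p3=False; p4=True; p5=False.

Satisfiable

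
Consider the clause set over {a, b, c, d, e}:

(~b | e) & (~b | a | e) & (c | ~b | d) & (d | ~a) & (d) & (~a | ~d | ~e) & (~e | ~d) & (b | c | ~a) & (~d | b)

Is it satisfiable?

Unsatisfiable

(d) alone gives d = 1.
(~e) alone gives e = 0.
(~b) alone gives b = 0.
That conflicts with the unit clause (b).
No assignment satisfies every clause.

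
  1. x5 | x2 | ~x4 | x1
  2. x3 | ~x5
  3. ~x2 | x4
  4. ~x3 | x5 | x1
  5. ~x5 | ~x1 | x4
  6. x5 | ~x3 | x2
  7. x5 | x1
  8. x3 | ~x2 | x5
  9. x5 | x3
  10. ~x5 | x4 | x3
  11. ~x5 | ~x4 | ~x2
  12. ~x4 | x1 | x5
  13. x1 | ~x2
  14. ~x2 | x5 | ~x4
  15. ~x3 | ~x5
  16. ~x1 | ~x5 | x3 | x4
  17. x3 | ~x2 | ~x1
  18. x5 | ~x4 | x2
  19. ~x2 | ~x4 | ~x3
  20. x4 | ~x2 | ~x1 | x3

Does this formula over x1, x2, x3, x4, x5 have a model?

No

Case x3 = 1:
(~x5) alone gives x5 = 0.
(x1) alone gives x1 = 1.
(x2) alone gives x2 = 1.
(x4) alone gives x4 = 1.
That conflicts with the unit clause (~x4).
So x3 must be the other value — set x3 = 0.
(~x5) alone gives x5 = 0.
That conflicts with the unit clause (x5).
Neither x3 = 1 nor x3 = 0 works.
No assignment satisfies every clause.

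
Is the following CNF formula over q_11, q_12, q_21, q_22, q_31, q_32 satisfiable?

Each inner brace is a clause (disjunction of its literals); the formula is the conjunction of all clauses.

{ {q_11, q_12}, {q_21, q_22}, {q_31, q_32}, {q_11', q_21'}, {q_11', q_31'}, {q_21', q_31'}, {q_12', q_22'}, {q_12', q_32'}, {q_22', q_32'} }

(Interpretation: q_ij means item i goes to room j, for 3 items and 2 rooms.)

Unsatisfiable

Suppose q_11 = 1.
(q_21') alone gives q_21 = 0.
(q_22) alone gives q_22 = 1.
(q_31') alone gives q_31 = 0.
(q_32) alone gives q_32 = 1.
But (q_32') is also a unit clause — contradiction.
Backtrack on q_11: now try q_11 = 0.
(q_12) alone gives q_12 = 1.
(q_22') alone gives q_22 = 0.
(q_21) alone gives q_21 = 1.
(q_31') alone gives q_31 = 0.
(q_32) alone gives q_32 = 1.
But (q_32') is also a unit clause — contradiction.
Both values of q_11 lead to a conflict.
No assignment satisfies every clause.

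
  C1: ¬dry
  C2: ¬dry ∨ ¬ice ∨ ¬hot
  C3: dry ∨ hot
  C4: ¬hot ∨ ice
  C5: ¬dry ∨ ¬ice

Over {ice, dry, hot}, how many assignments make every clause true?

There are 2^3 = 8 truth assignments over (ice, dry, hot).
Split on ice. With ice = True, the clauses containing ice are satisfied and ¬ice drops from the rest; 1 of the 2^2 = 4 assignments to the other variables satisfy what remains.
With ice = False, by the same count on the reduced clause set, 0 assignments work.
Total: 1 + 0 = 1.

1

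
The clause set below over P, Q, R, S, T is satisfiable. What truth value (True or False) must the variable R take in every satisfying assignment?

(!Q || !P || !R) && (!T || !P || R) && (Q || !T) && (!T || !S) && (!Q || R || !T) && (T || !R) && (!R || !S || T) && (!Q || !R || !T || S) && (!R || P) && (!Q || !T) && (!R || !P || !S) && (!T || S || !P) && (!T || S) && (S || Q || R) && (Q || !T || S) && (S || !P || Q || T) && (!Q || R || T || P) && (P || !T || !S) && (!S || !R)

False

Suppose R = true.
Unit clause (T) forces T = true.
Unit clause (Q) forces Q = true.
Now (!Q) is unsatisfied and unit — conflict.
So every satisfying assignment has R = False.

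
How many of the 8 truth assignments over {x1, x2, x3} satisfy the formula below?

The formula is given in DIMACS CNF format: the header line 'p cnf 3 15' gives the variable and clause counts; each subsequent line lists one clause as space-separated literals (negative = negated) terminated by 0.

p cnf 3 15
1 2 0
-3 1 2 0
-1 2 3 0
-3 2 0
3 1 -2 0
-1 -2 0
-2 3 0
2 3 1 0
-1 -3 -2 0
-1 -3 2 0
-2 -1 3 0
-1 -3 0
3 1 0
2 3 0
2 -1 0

There are 2^3 = 8 truth assignments over (x1, x2, x3).
Check each against the 15 clauses (columns in the order x1, x2, x3):
  F F F  ✗ fails (x1 ∨ x2)
  F F T  ✗ fails (x1 ∨ x2)
  F T F  ✗ fails (x3 ∨ x1 ∨ ¬x2)
  F T T  ✓ satisfies all
  T F F  ✗ fails (¬x1 ∨ x2 ∨ x3)
  T F T  ✗ fails (¬x3 ∨ x2)
  T T F  ✗ fails (¬x1 ∨ ¬x2)
  T T T  ✗ fails (¬x1 ∨ ¬x2)
1 of the 8 rows is a model.

1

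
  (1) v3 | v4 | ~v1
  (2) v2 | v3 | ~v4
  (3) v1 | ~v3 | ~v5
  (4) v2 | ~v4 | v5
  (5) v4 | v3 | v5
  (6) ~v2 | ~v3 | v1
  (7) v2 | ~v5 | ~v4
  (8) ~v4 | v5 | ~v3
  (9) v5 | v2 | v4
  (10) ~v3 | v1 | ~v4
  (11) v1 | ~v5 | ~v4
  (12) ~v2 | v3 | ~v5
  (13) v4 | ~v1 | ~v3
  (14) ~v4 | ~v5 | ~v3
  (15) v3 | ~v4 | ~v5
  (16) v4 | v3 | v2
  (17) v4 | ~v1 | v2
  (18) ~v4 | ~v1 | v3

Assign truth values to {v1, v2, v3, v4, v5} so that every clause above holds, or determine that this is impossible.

v1: 0, v2: 1, v3: 0, v4: 1, v5: 0

Try v3 = 0.
Try v4 = 1.
From the singleton clause (v2), v2 = 1.
From the singleton clause (~v5), v5 = 0.
From the singleton clause (~v1), v1 = 0.
This assignment satisfies each clause.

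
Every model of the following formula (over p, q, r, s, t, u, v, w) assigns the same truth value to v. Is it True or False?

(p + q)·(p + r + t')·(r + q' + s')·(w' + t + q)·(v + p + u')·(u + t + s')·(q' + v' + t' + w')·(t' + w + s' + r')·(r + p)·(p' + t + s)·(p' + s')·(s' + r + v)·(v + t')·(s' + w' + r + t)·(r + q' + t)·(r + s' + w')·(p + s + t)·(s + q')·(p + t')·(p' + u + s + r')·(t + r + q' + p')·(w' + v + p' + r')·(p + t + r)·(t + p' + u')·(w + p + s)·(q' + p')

Suppose v = 0.
From the singleton clause (t'), t = 0.
Case p = 1:
From the singleton clause (s), s = 1.
But (s') is also a unit clause — contradiction.
Undo p and try p = 0.
From the singleton clause (q), q = 1.
From the singleton clause (u'), u = 0.
From the singleton clause (s'), s = 0.
But (s) is also a unit clause — contradiction.
Either choice for p ends in contradiction.
So every satisfying assignment has v = True.

True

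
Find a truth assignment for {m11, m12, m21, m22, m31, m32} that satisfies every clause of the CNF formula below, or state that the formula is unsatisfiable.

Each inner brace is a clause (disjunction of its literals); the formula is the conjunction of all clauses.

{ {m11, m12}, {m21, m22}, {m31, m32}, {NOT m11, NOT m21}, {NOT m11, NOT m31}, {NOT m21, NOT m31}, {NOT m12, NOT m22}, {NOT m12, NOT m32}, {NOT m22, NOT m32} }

Try m11 = true.
The clause (NOT m21) is unit, so m21 = false.
The clause (m22) is unit, so m22 = true.
The clause (NOT m31) is unit, so m31 = false.
The clause (m32) is unit, so m32 = true.
Now (NOT m32) is unsatisfied and unit — conflict.
Backtrack on m11: now try m11 = false.
The clause (m12) is unit, so m12 = true.
The clause (NOT m22) is unit, so m22 = false.
The clause (m21) is unit, so m21 = true.
The clause (NOT m31) is unit, so m31 = false.
The clause (m32) is unit, so m32 = true.
Now (NOT m32) is unsatisfied and unit — conflict.
Neither m11 = true nor m11 = false works.

UNSATISFIABLE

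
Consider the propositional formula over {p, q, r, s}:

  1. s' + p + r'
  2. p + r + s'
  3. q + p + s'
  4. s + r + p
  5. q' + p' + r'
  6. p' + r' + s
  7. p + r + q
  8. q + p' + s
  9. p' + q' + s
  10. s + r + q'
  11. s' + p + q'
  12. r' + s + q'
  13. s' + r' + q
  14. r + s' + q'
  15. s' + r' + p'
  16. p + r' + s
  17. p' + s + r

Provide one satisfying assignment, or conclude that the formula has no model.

Try s = 1.
Try p = 1.
(r') alone gives r = 0.
(q') alone gives q = 0.
This assignment satisfies each clause.

p=1; q=0; r=0; s=1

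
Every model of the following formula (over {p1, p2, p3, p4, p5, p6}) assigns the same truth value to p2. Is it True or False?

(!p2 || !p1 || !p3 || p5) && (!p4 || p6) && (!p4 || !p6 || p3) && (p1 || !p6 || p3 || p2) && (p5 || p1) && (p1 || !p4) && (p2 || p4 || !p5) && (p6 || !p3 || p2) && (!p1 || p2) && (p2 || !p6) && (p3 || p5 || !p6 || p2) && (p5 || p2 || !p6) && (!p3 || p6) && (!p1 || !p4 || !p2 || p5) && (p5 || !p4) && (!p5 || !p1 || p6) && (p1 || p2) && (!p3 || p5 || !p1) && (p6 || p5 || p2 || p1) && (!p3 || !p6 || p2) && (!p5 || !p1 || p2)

True

Suppose p2 = false.
The clause (!p1) is unit, so p1 = false.
Now (p1) is unsatisfied and unit — conflict.
So every satisfying assignment has p2 = True.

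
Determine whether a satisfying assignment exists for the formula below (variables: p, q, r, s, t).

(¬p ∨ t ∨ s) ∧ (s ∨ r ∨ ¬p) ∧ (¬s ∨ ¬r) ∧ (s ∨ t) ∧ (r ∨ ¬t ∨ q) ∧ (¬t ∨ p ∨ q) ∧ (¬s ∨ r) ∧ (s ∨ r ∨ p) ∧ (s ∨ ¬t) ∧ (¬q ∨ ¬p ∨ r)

No, unsatisfiable

Suppose s = False.
From the singleton clause (t), t = True.
That conflicts with the unit clause (¬t).
Undo s and try s = True.
From the singleton clause (¬r), r = False.
That conflicts with the unit clause (r).
Both values of s lead to a conflict.
No assignment satisfies every clause.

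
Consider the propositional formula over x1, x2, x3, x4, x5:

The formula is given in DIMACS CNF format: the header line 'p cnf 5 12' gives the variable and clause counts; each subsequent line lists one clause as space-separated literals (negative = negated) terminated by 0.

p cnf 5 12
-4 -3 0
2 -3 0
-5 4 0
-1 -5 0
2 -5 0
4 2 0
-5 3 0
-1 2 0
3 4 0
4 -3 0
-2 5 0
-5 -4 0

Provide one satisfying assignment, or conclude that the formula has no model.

x1: False, x2: False, x3: False, x4: True, x5: False

Suppose x4 = True.
The clause (¬x3) is unit, so x3 = False.
The clause (¬x5) is unit, so x5 = False.
The clause (¬x2) is unit, so x2 = False.
The clause (¬x1) is unit, so x1 = False.
This assignment satisfies each clause.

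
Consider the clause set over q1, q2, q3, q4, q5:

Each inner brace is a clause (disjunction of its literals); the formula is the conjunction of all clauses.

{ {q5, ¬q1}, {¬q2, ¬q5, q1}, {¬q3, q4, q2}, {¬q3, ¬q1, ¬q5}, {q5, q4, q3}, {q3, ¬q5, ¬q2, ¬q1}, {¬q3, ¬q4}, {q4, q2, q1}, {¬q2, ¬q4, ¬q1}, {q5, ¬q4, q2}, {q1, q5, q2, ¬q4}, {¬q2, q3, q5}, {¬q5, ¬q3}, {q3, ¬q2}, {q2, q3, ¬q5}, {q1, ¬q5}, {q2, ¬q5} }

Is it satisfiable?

Case q5 = False:
From the singleton clause (¬q1), q1 = False.
Case q4 = False:
From the singleton clause (q3), q3 = True.
From the singleton clause (q2), q2 = True.
This assignment satisfies each clause.
A satisfying assignment: q1=False, q2=True, q3=True, q4=False, q5=False.

Satisfiable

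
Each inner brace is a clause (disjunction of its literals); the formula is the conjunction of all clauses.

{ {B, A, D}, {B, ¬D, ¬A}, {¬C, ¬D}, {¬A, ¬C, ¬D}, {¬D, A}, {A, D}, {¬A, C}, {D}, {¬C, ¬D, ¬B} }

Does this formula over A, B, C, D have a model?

Unsatisfiable

The clause (D) is unit, so D = True.
The clause (¬C) is unit, so C = False.
The clause (A) is unit, so A = True.
That conflicts with the unit clause (¬A).
No assignment satisfies every clause.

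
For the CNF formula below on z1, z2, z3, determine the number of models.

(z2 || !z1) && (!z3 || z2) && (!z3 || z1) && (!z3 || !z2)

There are 2^3 = 8 truth assignments over (z1, z2, z3).
Check each against the 4 clauses (columns in the order z1, z2, z3):
  F F F  ✓ satisfies all
  F F T  ✗ fails (!z3 || z2)
  F T F  ✓ satisfies all
  F T T  ✗ fails (!z3 || z1)
  T F F  ✗ fails (z2 || !z1)
  T F T  ✗ fails (z2 || !z1)
  T T F  ✓ satisfies all
  T T T  ✗ fails (!z3 || !z2)
3 of the 8 rows are models.

3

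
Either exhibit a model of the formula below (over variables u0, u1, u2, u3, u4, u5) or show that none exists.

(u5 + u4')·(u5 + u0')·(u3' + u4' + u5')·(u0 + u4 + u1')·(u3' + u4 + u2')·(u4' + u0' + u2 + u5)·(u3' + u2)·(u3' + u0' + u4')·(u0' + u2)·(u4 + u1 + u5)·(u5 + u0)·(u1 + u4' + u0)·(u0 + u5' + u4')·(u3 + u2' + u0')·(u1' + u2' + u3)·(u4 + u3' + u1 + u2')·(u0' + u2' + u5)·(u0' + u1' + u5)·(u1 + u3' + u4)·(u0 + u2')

u0: 0, u1: 0, u2: 0, u3: 0, u4: 0, u5: 1

Suppose u5 = 1.
Suppose u3 = 0.
Suppose u0 = 0.
Unit clause (u4') forces u4 = 0.
Unit clause (u1') forces u1 = 0.
Unit clause (u2') forces u2 = 0.
Every clause now holds.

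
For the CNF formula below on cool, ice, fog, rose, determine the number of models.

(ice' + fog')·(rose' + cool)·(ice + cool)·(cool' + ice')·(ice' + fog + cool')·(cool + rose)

There are 2^4 = 16 truth assignments over (cool, ice, fog, rose).
Check each against the 6 clauses (columns in the order cool, ice, fog, rose):
  F F F F  ✗ fails (ice + cool)
  F F F T  ✗ fails (rose' + cool)
  F F T F  ✗ fails (ice + cool)
  F F T T  ✗ fails (rose' + cool)
  F T F F  ✗ fails (cool + rose)
  F T F T  ✗ fails (rose' + cool)
  F T T F  ✗ fails (ice' + fog')
  F T T T  ✗ fails (ice' + fog')
  T F F F  ✓ satisfies all
  T F F T  ✓ satisfies all
  T F T F  ✓ satisfies all
  T F T T  ✓ satisfies all
  T T F F  ✗ fails (cool' + ice')
  T T F T  ✗ fails (cool' + ice')
  T T T F  ✗ fails (ice' + fog')
  T T T T  ✗ fails (ice' + fog')
4 of the 16 rows are models.

4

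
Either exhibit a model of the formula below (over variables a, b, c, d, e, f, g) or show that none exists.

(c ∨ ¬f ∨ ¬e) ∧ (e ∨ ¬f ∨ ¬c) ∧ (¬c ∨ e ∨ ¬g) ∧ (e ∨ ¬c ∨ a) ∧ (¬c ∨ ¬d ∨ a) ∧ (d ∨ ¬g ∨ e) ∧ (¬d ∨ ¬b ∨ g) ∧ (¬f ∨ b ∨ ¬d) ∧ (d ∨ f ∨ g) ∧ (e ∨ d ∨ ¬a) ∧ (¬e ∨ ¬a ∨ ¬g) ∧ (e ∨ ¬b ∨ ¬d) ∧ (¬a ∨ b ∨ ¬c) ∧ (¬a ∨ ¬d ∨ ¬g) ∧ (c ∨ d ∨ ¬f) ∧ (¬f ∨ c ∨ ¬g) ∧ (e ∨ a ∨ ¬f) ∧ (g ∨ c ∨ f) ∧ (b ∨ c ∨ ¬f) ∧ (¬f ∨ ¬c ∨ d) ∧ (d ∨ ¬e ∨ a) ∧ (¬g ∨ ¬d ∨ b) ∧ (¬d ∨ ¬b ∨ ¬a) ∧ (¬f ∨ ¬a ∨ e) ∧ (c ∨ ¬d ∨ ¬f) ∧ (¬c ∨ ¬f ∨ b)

a: False,  b: True,  c: False,  d: True,  e: True,  f: False,  g: True

Case c = False:
Case f = False:
(g) alone gives g = True.
Case d = True:
(¬a) alone gives a = False.
(b) alone gives b = True.
(e) alone gives e = True.
All clauses are satisfied.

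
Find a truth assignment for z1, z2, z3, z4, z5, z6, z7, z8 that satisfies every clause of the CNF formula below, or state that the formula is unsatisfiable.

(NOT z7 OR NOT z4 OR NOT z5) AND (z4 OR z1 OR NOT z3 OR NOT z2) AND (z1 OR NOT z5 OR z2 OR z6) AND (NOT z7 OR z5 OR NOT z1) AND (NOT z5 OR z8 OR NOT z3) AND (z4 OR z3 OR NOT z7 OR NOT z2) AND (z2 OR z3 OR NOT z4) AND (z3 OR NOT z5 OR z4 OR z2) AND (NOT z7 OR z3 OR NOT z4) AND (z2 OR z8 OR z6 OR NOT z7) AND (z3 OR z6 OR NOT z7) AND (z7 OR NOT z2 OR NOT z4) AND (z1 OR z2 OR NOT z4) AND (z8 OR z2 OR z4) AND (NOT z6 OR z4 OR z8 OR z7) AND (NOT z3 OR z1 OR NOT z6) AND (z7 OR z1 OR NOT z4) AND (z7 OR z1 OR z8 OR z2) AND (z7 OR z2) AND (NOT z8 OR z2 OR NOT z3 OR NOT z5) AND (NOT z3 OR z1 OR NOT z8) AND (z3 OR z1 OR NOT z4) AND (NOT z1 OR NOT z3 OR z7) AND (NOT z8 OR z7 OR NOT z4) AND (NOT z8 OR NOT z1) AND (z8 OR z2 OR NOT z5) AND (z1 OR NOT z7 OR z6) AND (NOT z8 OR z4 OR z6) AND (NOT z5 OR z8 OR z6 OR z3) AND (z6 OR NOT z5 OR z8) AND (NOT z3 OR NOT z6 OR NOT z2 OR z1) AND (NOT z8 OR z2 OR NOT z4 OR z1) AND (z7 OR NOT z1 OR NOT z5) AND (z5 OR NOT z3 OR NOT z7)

z1 ↦ false,  z2 ↦ true,  z3 ↦ false,  z4 ↦ false,  z5 ↦ true,  z6 ↦ true,  z7 ↦ false,  z8 ↦ true

Branch on z7: set z7 = false.
From the singleton clause (z2), z2 = true.
From the singleton clause (NOT z4), z4 = false.
Branch on z1: set z1 = false.
From the singleton clause (NOT z3), z3 = false.
Branch on z6: set z6 = true.
From the singleton clause (z8), z8 = true.
No clause remains; z5 is free.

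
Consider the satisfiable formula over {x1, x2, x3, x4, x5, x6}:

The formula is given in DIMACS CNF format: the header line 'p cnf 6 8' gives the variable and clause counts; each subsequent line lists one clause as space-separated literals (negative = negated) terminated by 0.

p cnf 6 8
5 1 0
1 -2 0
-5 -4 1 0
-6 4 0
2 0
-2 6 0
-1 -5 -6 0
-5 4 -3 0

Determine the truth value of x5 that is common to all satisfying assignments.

Suppose x5 = True.
Unit clause (x2) forces x2 = True.
Unit clause (x1) forces x1 = True.
Unit clause (x6) forces x6 = True.
That conflicts with the unit clause (¬x6).
So every satisfying assignment has x5 = False.

False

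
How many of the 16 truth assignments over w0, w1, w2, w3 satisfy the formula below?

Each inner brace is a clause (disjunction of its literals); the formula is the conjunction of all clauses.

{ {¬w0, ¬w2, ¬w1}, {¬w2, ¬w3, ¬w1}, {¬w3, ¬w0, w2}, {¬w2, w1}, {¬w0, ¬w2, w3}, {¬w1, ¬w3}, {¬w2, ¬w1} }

5

There are 2^4 = 16 truth assignments over (w0, w1, w2, w3).
Check each against the 7 clauses (columns in the order w0, w1, w2, w3):
  F F F F  ✓ satisfies all
  F F F T  ✓ satisfies all
  F F T F  ✗ fails (¬w2 ∨ w1)
  F F T T  ✗ fails (¬w2 ∨ w1)
  F T F F  ✓ satisfies all
  F T F T  ✗ fails (¬w1 ∨ ¬w3)
  F T T F  ✗ fails (¬w2 ∨ ¬w1)
  F T T T  ✗ fails (¬w2 ∨ ¬w3 ∨ ¬w1)
  T F F F  ✓ satisfies all
  T F F T  ✗ fails (¬w3 ∨ ¬w0 ∨ w2)
  T F T F  ✗ fails (¬w2 ∨ w1)
  T F T T  ✗ fails (¬w2 ∨ w1)
  T T F F  ✓ satisfies all
  T T F T  ✗ fails (¬w3 ∨ ¬w0 ∨ w2)
  T T T F  ✗ fails (¬w0 ∨ ¬w2 ∨ ¬w1)
  T T T T  ✗ fails (¬w0 ∨ ¬w2 ∨ ¬w1)
5 of the 16 rows are models.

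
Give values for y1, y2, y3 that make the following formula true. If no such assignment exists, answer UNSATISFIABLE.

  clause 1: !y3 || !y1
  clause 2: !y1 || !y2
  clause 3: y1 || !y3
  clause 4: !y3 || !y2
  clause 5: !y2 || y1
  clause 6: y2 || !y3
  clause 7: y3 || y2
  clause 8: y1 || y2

Case y3 = false:
The clause (y2) is unit, so y2 = true.
The clause (!y1) is unit, so y1 = false.
That conflicts with the unit clause (y1).
Undo y3 and try y3 = true.
The clause (!y1) is unit, so y1 = false.
That conflicts with the unit clause (y1).
Either choice for y3 ends in contradiction.

UNSATISFIABLE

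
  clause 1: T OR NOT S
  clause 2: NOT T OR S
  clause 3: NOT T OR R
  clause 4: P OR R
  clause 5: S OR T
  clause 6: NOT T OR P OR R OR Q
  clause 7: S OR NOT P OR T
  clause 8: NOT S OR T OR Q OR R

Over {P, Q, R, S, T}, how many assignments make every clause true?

There are 2^5 = 32 truth assignments over (P, Q, R, S, T).
Split on R. With R = true, the clauses containing R are satisfied and NOT R drops from the rest; 4 of the 2^4 = 16 assignments to the other variables satisfy what remains.
With R = false, by the same count on the reduced clause set, 0 assignments work.
(One model: P=F, Q=F, R=T, S=T, T=T.)
Total: 4 + 0 = 4.

4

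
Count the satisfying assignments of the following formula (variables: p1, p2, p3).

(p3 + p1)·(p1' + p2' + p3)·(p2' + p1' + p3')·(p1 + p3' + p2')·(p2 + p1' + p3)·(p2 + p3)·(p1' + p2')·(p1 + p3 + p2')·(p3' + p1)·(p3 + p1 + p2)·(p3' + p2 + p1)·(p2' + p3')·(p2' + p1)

1

There are 2^3 = 8 truth assignments over (p1, p2, p3).
Check each against the 13 clauses (columns in the order p1, p2, p3):
  F F F  ✗ fails (p3 + p1)
  F F T  ✗ fails (p3' + p1)
  F T F  ✗ fails (p3 + p1)
  F T T  ✗ fails (p1 + p3' + p2')
  T F F  ✗ fails (p2 + p1' + p3)
  T F T  ✓ satisfies all
  T T F  ✗ fails (p1' + p2' + p3)
  T T T  ✗ fails (p2' + p1' + p3')
1 of the 8 rows is a model.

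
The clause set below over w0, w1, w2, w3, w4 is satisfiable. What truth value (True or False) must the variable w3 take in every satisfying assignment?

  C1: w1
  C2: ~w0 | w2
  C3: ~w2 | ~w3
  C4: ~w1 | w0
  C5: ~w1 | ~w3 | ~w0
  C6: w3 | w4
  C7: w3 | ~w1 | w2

False

Suppose w3 = 1.
Unit clause (w1) forces w1 = 1.
Unit clause (~w2) forces w2 = 0.
Unit clause (~w0) forces w0 = 0.
But (w0) is also a unit clause — contradiction.
So every satisfying assignment has w3 = False.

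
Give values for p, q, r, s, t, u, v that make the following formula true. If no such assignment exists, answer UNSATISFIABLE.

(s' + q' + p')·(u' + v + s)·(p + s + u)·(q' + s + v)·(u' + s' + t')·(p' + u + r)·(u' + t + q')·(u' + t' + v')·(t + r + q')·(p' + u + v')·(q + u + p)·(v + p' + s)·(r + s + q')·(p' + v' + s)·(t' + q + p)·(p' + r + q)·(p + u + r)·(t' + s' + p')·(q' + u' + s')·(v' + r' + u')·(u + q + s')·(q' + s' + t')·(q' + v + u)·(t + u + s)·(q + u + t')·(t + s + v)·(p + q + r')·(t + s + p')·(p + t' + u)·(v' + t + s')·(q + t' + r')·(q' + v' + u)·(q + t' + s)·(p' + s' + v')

p=1; q=0; r=1; s=1; t=0; u=1; v=0

Case s = 1:
Case q = 0:
The clause (u) is unit, so u = 1.
The clause (t') is unit, so t = 0.
The clause (v') is unit, so v = 0.
Case p = 1:
The clause (r) is unit, so r = 1.
This assignment satisfies each clause.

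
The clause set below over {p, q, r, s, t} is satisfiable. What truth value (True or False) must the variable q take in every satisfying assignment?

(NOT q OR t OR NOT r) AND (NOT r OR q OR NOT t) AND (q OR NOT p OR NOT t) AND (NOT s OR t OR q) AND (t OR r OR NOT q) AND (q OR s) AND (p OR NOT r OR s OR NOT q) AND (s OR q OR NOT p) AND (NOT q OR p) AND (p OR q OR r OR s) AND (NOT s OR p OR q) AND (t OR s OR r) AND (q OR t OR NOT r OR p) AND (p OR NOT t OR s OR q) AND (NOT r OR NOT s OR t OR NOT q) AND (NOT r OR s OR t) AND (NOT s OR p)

Suppose q = false.
Unit clause (s) forces s = true.
Unit clause (t) forces t = true.
Unit clause (NOT r) forces r = false.
Unit clause (NOT p) forces p = false.
But (p) is also a unit clause — contradiction.
So every satisfying assignment has q = True.

True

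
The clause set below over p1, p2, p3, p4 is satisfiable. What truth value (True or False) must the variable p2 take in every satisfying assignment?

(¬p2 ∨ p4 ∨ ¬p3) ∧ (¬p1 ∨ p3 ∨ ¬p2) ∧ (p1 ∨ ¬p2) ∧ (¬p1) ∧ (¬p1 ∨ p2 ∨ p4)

False

Suppose p2 = True.
The clause (p1) is unit, so p1 = True.
But (¬p1) is also a unit clause — contradiction.
So every satisfying assignment has p2 = False.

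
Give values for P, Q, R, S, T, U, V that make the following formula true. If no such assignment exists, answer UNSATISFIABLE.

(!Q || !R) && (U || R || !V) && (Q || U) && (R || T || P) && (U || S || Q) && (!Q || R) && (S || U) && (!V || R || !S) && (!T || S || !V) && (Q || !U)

UNSATISFIABLE

Branch on Q: set Q = false.
Unit clause (U) forces U = true.
But (!U) is also a unit clause — contradiction.
Backtrack on Q: now try Q = true.
Unit clause (!R) forces R = false.
But (R) is also a unit clause — contradiction.
Both values of Q lead to a conflict.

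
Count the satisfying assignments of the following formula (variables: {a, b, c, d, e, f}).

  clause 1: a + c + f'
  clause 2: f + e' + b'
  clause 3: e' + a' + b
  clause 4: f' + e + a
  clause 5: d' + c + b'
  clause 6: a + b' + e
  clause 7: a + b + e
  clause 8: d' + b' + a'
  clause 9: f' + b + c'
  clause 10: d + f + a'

There are 2^6 = 64 truth assignments over (a, b, c, d, e, f).
Split on c. With c = 1, the clauses containing c are satisfied and c' drops from the rest; 7 of the 2^5 = 32 assignments to the other variables satisfy what remains.
With c = 0, by the same count on the reduced clause set, 7 assignments work.
Total: 7 + 7 = 14.

14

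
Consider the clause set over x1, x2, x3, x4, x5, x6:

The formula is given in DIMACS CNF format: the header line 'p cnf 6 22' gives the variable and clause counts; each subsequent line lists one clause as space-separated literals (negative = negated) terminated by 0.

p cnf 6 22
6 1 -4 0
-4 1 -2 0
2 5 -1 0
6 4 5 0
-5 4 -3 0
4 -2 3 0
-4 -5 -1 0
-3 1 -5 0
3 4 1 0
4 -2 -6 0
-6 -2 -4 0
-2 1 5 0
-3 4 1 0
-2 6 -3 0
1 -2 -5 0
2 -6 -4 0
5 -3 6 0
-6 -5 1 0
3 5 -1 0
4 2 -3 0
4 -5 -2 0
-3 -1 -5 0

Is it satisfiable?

Try x6 = True.
Try x4 = False.
(¬x2) alone gives x2 = False.
(¬x3) alone gives x3 = False.
(x1) alone gives x1 = True.
(x5) alone gives x5 = True.
Every clause now holds.
A satisfying assignment: x1 ↦ True, x2 ↦ False, x3 ↦ False, x4 ↦ False, x5 ↦ True, x6 ↦ True.

Yes, satisfiable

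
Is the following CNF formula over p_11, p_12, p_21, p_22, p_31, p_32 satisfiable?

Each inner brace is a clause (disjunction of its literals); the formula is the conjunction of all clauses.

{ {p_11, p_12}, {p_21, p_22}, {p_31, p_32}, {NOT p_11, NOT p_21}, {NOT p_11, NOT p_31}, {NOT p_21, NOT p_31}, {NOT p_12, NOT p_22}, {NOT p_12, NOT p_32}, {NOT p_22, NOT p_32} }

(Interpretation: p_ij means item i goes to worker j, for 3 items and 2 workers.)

Case p_11 = true:
From the singleton clause (NOT p_21), p_21 = false.
From the singleton clause (p_22), p_22 = true.
From the singleton clause (NOT p_31), p_31 = false.
From the singleton clause (p_32), p_32 = true.
Now (NOT p_32) is unsatisfied and unit — conflict.
Undo p_11 and try p_11 = false.
From the singleton clause (p_12), p_12 = true.
From the singleton clause (NOT p_22), p_22 = false.
From the singleton clause (p_21), p_21 = true.
From the singleton clause (NOT p_31), p_31 = false.
From the singleton clause (p_32), p_32 = true.
Now (NOT p_32) is unsatisfied and unit — conflict.
Both values of p_11 lead to a conflict.
No assignment satisfies every clause.

No, unsatisfiable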